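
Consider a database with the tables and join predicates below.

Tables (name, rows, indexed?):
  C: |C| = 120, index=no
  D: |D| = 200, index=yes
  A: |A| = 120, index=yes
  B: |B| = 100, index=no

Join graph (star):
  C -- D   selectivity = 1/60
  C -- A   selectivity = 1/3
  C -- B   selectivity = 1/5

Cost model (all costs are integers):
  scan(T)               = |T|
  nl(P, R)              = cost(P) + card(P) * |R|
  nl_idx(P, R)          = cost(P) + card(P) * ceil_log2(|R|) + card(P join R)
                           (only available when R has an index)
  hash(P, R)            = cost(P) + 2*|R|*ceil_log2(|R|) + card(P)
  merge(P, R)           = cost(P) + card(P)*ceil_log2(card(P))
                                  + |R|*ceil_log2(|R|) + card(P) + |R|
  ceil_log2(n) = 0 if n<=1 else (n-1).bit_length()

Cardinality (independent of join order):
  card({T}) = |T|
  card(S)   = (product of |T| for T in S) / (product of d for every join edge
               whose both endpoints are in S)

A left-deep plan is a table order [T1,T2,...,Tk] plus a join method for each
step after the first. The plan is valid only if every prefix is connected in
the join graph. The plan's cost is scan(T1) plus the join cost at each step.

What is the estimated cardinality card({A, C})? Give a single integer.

4800

Tables in S: A(120), C(120)
Edges inside S: C-A(d=3)
numerator = 120 * 120 = 14400
denominator = 3 = 3
card(S) = 14400 / 3 = 4800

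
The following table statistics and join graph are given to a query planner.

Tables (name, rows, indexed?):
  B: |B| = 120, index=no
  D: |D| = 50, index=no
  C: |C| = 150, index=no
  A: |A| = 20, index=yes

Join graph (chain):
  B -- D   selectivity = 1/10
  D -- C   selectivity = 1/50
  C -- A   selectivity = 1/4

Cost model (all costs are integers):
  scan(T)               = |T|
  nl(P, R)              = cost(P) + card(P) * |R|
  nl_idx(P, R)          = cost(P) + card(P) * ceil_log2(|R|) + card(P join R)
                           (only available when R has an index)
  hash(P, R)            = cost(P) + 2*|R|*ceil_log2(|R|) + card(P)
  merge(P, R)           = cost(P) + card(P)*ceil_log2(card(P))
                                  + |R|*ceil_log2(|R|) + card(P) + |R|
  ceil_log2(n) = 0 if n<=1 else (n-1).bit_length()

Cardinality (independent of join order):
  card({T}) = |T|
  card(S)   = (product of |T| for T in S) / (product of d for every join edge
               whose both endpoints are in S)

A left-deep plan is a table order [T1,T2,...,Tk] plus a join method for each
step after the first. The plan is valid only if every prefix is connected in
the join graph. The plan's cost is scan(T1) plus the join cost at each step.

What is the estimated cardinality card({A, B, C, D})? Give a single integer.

9000

Tables in S: A(20), B(120), C(150), D(50)
Edges inside S: B-D(d=10), D-C(d=50), C-A(d=4)
numerator = 20 * 120 * 150 * 50 = 18000000
denominator = 10 * 50 * 4 = 2000
card(S) = 18000000 / 2000 = 9000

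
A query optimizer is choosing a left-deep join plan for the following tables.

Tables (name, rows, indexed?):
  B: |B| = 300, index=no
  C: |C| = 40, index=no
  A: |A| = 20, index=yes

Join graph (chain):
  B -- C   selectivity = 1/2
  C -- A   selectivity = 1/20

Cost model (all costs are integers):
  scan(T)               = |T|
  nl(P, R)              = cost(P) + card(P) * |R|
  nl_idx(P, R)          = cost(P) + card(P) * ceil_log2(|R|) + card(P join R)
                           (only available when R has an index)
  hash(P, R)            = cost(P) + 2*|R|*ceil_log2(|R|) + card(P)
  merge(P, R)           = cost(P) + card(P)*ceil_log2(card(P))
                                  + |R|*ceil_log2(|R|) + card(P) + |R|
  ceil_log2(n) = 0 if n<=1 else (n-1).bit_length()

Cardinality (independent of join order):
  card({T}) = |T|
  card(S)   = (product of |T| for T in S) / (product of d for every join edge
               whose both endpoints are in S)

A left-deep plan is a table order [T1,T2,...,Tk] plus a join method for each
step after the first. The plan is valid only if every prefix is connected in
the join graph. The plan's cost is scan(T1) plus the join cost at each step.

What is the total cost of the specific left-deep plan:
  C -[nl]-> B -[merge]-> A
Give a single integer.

96160

step 1: scan C: cost=40, card=40
step 2: join B via nl
    card(P join B) = 40*300/(2) = 6000
    cost = 40 + 40*300 = 12040
step 3: join A via merge
    card(P join A) = 6000*20/(20) = 6000
    cost = 12040 + 6000*13 + 20*5 + 6000 + 20 = 96160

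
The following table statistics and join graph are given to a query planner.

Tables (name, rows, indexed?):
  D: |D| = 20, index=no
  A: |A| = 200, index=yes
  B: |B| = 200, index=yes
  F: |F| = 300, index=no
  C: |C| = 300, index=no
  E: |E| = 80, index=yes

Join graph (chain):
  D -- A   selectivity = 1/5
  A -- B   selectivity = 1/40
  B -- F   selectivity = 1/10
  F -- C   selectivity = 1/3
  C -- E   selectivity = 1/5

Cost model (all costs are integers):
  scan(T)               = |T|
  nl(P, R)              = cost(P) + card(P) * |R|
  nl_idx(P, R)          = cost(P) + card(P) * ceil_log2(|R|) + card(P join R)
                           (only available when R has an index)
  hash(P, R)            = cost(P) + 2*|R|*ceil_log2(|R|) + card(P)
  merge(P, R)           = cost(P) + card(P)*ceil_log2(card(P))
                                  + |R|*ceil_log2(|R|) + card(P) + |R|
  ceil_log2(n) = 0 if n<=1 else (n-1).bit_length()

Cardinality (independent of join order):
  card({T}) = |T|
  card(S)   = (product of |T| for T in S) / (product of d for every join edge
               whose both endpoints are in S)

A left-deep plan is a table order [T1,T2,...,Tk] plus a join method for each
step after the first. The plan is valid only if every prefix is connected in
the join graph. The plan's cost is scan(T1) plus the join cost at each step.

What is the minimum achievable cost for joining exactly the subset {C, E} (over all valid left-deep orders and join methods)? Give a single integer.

1720

Selinger DP over subsets of {C,E}:
  {C}: scan cost=300, card=300
  {E}: scan cost=80, card=80
  {CE}: card=4800; try (E,hash)→1720, (C,merge)→3720, (E,merge)→3940, (C,hash)→5560, (E,nl_idx)→7200, (C,nl)→24080 …(+1); best=1720 via (E,hash)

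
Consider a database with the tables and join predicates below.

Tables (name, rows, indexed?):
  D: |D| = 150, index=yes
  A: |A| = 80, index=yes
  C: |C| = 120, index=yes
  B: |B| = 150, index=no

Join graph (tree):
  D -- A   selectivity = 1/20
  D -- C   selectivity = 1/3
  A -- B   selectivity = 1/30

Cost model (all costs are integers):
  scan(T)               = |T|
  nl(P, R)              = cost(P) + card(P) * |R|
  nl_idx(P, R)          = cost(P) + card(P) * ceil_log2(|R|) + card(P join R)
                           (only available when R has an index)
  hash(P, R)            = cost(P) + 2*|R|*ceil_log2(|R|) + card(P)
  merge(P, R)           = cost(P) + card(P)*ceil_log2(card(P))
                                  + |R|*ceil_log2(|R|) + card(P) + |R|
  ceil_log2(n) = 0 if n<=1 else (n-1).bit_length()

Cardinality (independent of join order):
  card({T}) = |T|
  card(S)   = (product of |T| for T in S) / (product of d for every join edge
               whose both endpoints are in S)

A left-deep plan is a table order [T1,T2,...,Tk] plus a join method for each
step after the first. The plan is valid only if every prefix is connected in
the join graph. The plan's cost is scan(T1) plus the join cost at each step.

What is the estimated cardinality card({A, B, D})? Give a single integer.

Tables in S: A(80), B(150), D(150)
Edges inside S: D-A(d=20), A-B(d=30)
numerator = 80 * 150 * 150 = 1800000
denominator = 20 * 30 = 600
card(S) = 1800000 / 600 = 3000

3000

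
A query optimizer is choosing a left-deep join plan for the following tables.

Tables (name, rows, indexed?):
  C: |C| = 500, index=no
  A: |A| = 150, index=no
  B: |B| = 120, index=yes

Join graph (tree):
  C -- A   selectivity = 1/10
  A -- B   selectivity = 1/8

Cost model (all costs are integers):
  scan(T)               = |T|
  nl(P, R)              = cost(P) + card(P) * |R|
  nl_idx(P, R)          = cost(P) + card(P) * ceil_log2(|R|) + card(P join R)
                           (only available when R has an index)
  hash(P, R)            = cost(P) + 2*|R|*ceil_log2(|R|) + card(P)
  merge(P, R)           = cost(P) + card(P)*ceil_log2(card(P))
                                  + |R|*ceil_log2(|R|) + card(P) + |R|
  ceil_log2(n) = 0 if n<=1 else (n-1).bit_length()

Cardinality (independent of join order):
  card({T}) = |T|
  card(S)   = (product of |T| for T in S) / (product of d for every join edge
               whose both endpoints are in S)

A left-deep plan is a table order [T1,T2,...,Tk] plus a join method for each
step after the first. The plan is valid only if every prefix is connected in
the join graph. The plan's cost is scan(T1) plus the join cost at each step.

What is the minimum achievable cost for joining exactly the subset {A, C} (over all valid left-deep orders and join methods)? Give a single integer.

Selinger DP over subsets of {A,C}:
  {C}: scan cost=500, card=500
  {A}: scan cost=150, card=150
  {AC}: card=7500; try (A,hash)→3400, (C,merge)→6500, (A,merge)→6850, (C,hash)→9300, (C,nl)→75150, (A,nl)→75500; best=3400 via (A,hash)

3400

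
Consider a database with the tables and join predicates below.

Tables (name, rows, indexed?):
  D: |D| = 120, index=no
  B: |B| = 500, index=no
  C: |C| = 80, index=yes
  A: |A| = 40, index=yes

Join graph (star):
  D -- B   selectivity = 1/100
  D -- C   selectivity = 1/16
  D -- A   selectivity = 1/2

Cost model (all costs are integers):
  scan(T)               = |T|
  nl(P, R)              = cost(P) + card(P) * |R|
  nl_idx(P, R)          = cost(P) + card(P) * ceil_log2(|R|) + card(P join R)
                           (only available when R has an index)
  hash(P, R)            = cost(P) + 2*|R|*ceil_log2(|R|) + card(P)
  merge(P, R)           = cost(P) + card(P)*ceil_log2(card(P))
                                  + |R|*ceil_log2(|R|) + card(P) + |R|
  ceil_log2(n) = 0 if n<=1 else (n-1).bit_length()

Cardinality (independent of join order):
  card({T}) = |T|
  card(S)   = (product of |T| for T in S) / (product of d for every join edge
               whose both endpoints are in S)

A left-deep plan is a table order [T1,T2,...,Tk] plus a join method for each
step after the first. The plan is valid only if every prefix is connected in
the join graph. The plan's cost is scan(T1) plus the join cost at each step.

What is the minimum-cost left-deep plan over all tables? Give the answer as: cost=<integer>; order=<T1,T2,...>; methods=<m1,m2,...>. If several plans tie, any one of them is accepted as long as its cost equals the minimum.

cost=7880; order=B,D,C,A; methods=hash,hash,hash

Selinger DP (subsets sized 1..n):
  {D}: scan cost=120, card=120
  {B}: scan cost=500, card=500
  {C}: scan cost=80, card=80
  {A}: scan cost=40, card=40
  {BD}: card=600; try (D,hash)→2680, (B,merge)→6080, (D,merge)→6460, (B,hash)→9240, (B,nl)→60120, (D,nl)→60500; best=2680 via (D,hash)
  {CD}: card=600; try (C,hash)→1360, (C,nl_idx)→1560, (D,merge)→1680, (C,merge)→1720, (D,hash)→1840, (D,nl)→9680 …(+1); best=1360 via (C,hash)
  {AD}: card=2400; try (A,hash)→720, (D,merge)→1280, (A,merge)→1360, (D,hash)→1760, (A,nl_idx)→3240, (D,nl)→4840 …(+1); best=720 via (A,hash)
  {BCD}: card=3000; try (C,hash)→4400, (C,nl_idx)→9880, (C,merge)→9920, (B,hash)→10960, (B,merge)→12960, (C,nl)→50680 …(+1); best=4400 via (C,hash)
  {ABD}: card=12000; try (A,hash)→3760, (A,merge)→9560, (B,hash)→12120, (A,nl_idx)→18280, (A,nl)→26680, (B,merge)→36920 …(+1); best=3760 via (A,hash)
  {ACD}: card=12000; try (A,hash)→2440, (C,hash)→4240, (A,merge)→8240, (A,nl_idx)→16960, (A,nl)→25360, (C,nl_idx)→29520 …(+2); best=2440 via (A,hash)
  {ABCD}: card=60000; try (A,hash)→7880, (C,hash)→16880, (B,hash)→23440, (A,merge)→43680, (A,nl_idx)→82400, (A,nl)→124400 …(+5); best=7880 via (A,hash)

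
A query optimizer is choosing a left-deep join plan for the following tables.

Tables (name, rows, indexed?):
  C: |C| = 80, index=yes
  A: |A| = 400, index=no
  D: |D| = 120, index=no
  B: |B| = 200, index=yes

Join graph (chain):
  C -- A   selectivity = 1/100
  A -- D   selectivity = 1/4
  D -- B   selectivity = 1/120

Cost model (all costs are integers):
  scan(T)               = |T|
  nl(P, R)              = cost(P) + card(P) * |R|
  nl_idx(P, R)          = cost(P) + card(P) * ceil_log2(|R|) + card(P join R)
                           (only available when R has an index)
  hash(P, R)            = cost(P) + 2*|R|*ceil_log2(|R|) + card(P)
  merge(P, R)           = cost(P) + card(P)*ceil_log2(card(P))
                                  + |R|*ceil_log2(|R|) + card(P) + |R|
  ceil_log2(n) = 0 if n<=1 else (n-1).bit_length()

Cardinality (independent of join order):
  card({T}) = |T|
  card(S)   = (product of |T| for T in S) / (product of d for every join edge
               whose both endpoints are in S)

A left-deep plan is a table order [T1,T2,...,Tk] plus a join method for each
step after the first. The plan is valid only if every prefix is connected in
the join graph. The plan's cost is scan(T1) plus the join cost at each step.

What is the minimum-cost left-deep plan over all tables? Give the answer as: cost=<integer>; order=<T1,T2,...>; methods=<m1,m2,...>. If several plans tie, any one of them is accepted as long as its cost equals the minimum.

Selinger DP (subsets sized 1..n):
  {C}: scan cost=80, card=80
  {A}: scan cost=400, card=400
  {D}: scan cost=120, card=120
  {B}: scan cost=200, card=200
  {AC}: card=320; try (C,hash)→1920, (C,nl_idx)→3520, (A,merge)→4720, (C,merge)→5040, (A,hash)→7360, (A,nl)→32080 …(+1); best=1920 via (C,hash)
  {AD}: card=12000; try (D,hash)→2480, (A,merge)→5080, (D,merge)→5360, (A,hash)→7440, (A,nl)→48120, (D,nl)→48400; best=2480 via (D,hash)
  {BD}: card=200; try (B,nl_idx)→1280, (D,hash)→2080, (B,merge)→2880, (D,merge)→2960, (B,hash)→3440, (B,nl)→24120 …(+1); best=1280 via (B,nl_idx)
  {ACD}: card=9600; try (D,hash)→3920, (D,merge)→6080, (C,hash)→15600, (D,nl)→40320, (C,nl_idx)→96080, (C,merge)→183120 …(+1); best=3920 via (D,hash)
  {ABD}: card=20000; try (A,merge)→7080, (A,hash)→8680, (B,hash)→17680, (A,nl)→81280, (B,nl_idx)→118480, (B,merge)→184280 …(+1); best=7080 via (A,merge)
  {ABCD}: card=16000; try (B,hash)→16720, (C,hash)→28200, (B,nl_idx)→96720, (B,merge)→149720, (C,nl_idx)→163080, (C,merge)→327720 …(+2); best=16720 via (B,hash)

cost=16720; order=A,C,D,B; methods=hash,hash,hash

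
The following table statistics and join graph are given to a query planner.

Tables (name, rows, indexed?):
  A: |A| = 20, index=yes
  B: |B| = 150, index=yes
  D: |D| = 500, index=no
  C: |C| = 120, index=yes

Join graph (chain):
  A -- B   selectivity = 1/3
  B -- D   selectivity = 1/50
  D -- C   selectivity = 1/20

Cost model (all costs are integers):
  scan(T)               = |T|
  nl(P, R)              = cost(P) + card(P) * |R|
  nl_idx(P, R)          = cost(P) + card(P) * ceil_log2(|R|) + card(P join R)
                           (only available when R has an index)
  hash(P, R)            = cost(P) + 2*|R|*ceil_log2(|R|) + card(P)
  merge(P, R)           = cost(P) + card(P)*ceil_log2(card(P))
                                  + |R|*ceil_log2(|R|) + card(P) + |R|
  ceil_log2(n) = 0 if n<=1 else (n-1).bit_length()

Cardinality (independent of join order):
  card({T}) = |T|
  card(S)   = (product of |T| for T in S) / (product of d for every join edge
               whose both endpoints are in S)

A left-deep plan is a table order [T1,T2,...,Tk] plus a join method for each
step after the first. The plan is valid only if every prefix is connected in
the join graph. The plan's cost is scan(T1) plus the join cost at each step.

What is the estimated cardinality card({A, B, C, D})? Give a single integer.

Tables in S: A(20), B(150), C(120), D(500)
Edges inside S: A-B(d=3), B-D(d=50), D-C(d=20)
numerator = 20 * 150 * 120 * 500 = 180000000
denominator = 3 * 50 * 20 = 3000
card(S) = 180000000 / 3000 = 60000

60000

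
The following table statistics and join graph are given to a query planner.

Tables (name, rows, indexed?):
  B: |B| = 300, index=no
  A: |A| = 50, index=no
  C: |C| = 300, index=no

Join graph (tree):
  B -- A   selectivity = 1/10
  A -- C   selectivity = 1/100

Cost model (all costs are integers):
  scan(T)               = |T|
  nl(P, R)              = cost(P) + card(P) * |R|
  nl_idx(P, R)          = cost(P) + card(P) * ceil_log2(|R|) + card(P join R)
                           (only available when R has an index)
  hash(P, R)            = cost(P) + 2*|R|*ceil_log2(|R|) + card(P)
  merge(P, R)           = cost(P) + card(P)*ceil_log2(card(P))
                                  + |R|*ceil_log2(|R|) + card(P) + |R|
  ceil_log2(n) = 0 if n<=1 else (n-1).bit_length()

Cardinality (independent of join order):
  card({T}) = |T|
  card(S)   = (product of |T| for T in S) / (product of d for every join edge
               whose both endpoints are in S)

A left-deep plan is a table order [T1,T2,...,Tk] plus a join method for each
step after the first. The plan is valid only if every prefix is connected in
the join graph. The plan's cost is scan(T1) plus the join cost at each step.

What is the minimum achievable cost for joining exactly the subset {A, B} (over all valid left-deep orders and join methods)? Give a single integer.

Selinger DP over subsets of {A,B}:
  {B}: scan cost=300, card=300
  {A}: scan cost=50, card=50
  {AB}: card=1500; try (A,hash)→1200, (B,merge)→3400, (A,merge)→3650, (B,hash)→5500, (B,nl)→15050, (A,nl)→15300; best=1200 via (A,hash)

1200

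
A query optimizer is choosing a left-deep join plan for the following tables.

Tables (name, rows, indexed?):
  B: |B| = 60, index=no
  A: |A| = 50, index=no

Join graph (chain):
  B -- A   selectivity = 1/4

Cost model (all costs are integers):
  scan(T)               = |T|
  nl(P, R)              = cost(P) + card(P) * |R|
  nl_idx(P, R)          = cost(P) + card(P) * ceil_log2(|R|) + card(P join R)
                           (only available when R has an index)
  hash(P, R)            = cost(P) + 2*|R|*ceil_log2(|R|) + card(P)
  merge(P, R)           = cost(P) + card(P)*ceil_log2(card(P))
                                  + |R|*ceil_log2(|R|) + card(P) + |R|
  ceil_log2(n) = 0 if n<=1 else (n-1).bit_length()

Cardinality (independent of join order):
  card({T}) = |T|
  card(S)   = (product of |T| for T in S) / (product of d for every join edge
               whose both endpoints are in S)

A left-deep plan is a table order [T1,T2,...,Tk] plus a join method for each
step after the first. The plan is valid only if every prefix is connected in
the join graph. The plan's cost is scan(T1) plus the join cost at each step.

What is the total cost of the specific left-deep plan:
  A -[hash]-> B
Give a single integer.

step 1: scan A: cost=50, card=50
step 2: join B via hash
    card(P join B) = 50*60/(4) = 750
    cost = 50 + 2*60*6 + 50 = 820

820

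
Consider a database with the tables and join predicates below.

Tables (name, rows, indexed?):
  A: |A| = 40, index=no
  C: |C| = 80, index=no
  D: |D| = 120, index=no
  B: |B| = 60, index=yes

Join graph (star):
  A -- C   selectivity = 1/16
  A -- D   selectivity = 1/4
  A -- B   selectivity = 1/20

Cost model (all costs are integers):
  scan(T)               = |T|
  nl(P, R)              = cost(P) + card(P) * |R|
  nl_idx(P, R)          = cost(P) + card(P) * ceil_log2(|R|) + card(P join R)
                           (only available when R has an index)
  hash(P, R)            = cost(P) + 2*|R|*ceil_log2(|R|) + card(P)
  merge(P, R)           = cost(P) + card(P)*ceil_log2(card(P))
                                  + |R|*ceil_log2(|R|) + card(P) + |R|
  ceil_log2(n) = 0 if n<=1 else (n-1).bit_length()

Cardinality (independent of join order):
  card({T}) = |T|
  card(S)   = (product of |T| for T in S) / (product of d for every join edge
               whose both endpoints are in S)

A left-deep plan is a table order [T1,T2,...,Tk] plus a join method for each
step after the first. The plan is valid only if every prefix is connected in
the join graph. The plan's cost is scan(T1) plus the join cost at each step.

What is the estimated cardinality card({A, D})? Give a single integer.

1200

Tables in S: A(40), D(120)
Edges inside S: A-D(d=4)
numerator = 40 * 120 = 4800
denominator = 4 = 4
card(S) = 4800 / 4 = 1200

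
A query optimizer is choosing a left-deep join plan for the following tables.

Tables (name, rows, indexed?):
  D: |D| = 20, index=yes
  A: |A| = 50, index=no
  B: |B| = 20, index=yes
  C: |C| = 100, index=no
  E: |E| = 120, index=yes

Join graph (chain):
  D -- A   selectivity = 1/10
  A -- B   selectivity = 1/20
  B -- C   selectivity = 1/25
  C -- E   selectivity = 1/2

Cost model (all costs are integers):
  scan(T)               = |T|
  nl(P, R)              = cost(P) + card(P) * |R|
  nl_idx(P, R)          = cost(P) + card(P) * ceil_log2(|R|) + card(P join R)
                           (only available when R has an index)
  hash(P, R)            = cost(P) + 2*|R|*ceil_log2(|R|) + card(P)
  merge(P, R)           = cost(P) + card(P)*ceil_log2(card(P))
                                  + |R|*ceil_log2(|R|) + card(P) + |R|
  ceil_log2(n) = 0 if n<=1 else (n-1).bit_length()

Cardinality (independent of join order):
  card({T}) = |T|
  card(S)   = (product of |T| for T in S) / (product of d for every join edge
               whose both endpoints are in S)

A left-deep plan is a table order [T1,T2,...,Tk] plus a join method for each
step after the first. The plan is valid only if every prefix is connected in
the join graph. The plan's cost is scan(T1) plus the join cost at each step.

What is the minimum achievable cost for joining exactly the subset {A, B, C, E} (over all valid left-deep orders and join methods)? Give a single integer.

Selinger DP over subsets of {A,B,C,E}:
  {A}: scan cost=50, card=50
  {B}: scan cost=20, card=20
  {C}: scan cost=100, card=100
  {E}: scan cost=120, card=120
  {AB}: card=50; try (B,hash)→300, (B,nl_idx)→350, (A,merge)→490, (B,merge)→520, (A,hash)→640, (A,nl)→1020 …(+1); best=300 via (B,hash)
  {BC}: card=80; try (B,hash)→400, (B,nl_idx)→680, (C,merge)→940, (B,merge)→1020, (C,hash)→1440, (C,nl)→2020 …(+1); best=400 via (B,hash)
  {CE}: card=6000; try (C,hash)→1640, (E,merge)→1860, (E,hash)→1880, (C,merge)→1880, (E,nl_idx)→6800, (E,nl)→12100 …(+1); best=1640 via (C,hash)
  {ABC}: card=200; try (A,hash)→1080, (A,merge)→1390, (C,merge)→1450, (C,hash)→1750, (A,nl)→4400, (C,nl)→5300; best=1080 via (A,hash)
  {BCE}: card=4800; try (E,merge)→2000, (E,hash)→2160, (E,nl_idx)→5760, (B,hash)→7840, (E,nl)→10000, (B,nl_idx)→36440 …(+2); best=2000 via (E,merge)
  {ABCE}: card=12000; try (E,hash)→2960, (E,merge)→3840, (A,hash)→7400, (E,nl_idx)→14480, (E,nl)→25080, (A,merge)→69550 …(+1); best=2960 via (E,hash)

2960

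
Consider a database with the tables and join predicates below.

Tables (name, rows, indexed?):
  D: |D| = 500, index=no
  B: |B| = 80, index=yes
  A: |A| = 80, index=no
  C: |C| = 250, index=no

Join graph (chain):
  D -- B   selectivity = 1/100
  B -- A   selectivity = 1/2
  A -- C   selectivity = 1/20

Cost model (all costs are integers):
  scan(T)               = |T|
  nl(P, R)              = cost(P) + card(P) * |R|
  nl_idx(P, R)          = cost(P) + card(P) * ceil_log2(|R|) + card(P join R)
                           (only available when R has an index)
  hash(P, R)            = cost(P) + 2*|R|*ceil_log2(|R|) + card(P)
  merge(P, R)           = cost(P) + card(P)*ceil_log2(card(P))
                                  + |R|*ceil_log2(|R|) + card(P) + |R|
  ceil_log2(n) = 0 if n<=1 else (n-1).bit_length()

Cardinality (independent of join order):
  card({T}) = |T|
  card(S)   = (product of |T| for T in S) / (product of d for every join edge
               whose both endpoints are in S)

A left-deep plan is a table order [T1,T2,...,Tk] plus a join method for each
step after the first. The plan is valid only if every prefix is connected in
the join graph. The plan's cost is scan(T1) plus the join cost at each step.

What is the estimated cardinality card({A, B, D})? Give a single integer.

Tables in S: A(80), B(80), D(500)
Edges inside S: D-B(d=100), B-A(d=2)
numerator = 80 * 80 * 500 = 3200000
denominator = 100 * 2 = 200
card(S) = 3200000 / 200 = 16000

16000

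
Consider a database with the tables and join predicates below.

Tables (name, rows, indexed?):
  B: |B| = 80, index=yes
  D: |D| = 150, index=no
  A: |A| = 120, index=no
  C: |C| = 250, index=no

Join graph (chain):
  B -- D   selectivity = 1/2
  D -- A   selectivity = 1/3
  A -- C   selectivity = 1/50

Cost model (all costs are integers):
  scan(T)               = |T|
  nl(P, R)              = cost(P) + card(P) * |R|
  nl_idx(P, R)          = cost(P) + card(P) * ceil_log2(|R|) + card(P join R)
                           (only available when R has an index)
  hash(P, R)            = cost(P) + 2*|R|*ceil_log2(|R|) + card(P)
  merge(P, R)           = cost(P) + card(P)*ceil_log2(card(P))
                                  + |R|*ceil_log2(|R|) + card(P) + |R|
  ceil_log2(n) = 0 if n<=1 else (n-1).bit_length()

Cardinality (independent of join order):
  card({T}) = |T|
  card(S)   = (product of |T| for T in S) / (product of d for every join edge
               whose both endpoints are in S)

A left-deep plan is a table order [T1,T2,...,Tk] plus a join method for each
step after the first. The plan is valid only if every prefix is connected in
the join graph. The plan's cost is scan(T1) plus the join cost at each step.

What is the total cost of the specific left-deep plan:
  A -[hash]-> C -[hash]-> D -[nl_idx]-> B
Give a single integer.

1417240

step 1: scan A: cost=120, card=120
step 2: join C via hash
    card(P join C) = 120*250/(50) = 600
    cost = 120 + 2*250*8 + 120 = 4240
step 3: join D via hash
    card(P join D) = 600*150/(3) = 30000
    cost = 4240 + 2*150*8 + 600 = 7240
step 4: join B via nl_idx
    card(P join B) = 30000*80/(2) = 1200000
    cost = 7240 + 30000*7 + 1200000 = 1417240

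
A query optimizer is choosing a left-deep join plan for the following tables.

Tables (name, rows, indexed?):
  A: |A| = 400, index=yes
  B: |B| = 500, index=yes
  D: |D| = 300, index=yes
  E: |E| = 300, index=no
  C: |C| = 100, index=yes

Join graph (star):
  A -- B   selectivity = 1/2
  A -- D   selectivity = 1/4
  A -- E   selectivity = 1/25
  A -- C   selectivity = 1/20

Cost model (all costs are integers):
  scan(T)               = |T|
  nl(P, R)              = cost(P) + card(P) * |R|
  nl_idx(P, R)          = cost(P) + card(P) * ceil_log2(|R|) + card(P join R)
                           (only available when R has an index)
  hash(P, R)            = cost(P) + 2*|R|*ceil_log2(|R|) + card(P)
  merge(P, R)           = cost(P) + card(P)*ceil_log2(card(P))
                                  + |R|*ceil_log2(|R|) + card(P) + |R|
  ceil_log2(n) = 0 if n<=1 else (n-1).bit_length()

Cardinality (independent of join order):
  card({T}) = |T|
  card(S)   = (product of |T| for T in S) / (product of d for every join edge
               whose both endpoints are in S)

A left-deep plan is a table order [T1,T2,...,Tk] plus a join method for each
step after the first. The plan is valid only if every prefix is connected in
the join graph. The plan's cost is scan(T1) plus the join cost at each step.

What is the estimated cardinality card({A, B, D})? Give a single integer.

Tables in S: A(400), B(500), D(300)
Edges inside S: A-B(d=2), A-D(d=4)
numerator = 400 * 500 * 300 = 60000000
denominator = 2 * 4 = 8
card(S) = 60000000 / 8 = 7500000

7500000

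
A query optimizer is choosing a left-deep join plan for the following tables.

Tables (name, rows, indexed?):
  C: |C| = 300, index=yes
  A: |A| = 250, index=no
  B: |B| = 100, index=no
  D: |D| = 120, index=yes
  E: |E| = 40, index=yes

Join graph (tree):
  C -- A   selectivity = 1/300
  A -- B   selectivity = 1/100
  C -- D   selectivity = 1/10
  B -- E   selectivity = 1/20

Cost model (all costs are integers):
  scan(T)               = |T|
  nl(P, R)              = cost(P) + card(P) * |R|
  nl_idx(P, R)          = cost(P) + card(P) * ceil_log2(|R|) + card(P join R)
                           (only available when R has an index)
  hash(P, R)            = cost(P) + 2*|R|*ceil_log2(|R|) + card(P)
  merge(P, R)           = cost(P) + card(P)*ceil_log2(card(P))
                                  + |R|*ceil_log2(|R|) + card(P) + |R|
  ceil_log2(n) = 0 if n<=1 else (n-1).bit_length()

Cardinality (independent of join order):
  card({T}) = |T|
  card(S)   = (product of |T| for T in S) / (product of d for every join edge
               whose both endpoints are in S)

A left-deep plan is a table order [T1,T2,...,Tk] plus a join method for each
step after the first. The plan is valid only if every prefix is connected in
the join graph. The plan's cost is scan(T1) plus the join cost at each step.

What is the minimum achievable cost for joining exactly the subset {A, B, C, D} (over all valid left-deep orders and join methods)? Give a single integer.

Selinger DP over subsets of {A,B,C,D}:
  {C}: scan cost=300, card=300
  {A}: scan cost=250, card=250
  {B}: scan cost=100, card=100
  {D}: scan cost=120, card=120
  {AC}: card=250; try (C,nl_idx)→2750, (A,hash)→4600, (C,merge)→5500, (A,merge)→5550, (C,hash)→5900, (C,nl)→75250 …(+1); best=2750 via (C,nl_idx)
  {CD}: card=3600; try (D,hash)→2280, (C,merge)→4080, (D,merge)→4260, (C,nl_idx)→4800, (C,hash)→5640, (D,nl_idx)→6000 …(+2); best=2280 via (D,hash)
  {AB}: card=250; try (B,hash)→1900, (A,merge)→3150, (B,merge)→3300, (A,hash)→4200, (A,nl)→25100, (B,nl)→25250; best=1900 via (B,hash)
  {ABC}: card=250; try (C,nl_idx)→4400, (B,hash)→4400, (B,merge)→5800, (C,merge)→7150, (C,hash)→7550, (B,nl)→27750 …(+1); best=4400 via (C,nl_idx)
  {ACD}: card=3000; try (D,hash)→4680, (D,merge)→5960, (D,nl_idx)→7500, (A,hash)→9880, (D,nl)→32750, (A,merge)→51330 …(+1); best=4680 via (D,hash)
  {ABCD}: card=3000; try (D,hash)→6330, (D,merge)→7610, (B,hash)→9080, (D,nl_idx)→9150, (D,nl)→34400, (B,merge)→44480 …(+1); best=6330 via (D,hash)

6330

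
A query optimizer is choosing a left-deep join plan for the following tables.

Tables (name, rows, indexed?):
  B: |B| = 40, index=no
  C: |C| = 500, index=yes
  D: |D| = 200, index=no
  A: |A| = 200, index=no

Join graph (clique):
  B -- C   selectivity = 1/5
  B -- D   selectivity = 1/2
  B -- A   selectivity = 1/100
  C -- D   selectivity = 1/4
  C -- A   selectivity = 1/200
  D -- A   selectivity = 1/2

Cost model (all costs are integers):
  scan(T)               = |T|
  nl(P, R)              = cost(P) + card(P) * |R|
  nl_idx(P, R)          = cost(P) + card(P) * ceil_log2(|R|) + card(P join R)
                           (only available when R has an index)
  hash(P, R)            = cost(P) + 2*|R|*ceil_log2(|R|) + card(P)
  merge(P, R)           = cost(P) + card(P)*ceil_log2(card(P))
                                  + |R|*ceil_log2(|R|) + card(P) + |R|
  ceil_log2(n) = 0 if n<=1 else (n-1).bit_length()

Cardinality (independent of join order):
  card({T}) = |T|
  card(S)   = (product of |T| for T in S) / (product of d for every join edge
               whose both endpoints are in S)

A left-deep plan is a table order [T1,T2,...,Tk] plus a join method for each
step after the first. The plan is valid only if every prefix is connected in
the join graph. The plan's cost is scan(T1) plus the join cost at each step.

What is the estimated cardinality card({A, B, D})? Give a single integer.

Tables in S: A(200), B(40), D(200)
Edges inside S: B-D(d=2), B-A(d=100), D-A(d=2)
numerator = 200 * 40 * 200 = 1600000
denominator = 2 * 100 * 2 = 400
card(S) = 1600000 / 400 = 4000

4000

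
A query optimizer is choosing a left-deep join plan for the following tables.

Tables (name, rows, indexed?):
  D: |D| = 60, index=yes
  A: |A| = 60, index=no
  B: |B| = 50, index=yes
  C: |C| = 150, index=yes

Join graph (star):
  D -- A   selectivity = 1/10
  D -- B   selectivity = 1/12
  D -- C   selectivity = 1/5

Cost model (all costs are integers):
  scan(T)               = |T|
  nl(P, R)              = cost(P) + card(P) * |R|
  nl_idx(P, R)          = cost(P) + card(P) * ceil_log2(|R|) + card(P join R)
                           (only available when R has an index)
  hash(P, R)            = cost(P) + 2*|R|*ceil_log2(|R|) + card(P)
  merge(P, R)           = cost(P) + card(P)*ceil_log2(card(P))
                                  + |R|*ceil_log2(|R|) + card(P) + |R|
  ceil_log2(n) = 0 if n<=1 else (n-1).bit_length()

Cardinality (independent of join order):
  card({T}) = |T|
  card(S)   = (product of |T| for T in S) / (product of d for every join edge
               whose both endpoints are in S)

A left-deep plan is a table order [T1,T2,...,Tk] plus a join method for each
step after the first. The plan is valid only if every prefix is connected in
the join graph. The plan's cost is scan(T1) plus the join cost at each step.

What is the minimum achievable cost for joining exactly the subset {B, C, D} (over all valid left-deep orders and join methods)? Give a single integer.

Selinger DP over subsets of {B,C,D}:
  {D}: scan cost=60, card=60
  {B}: scan cost=50, card=50
  {C}: scan cost=150, card=150
  {BD}: card=250; try (D,nl_idx)→600, (B,nl_idx)→670, (B,hash)→720, (D,hash)→820, (D,merge)→820, (B,merge)→830 …(+2); best=600 via (D,nl_idx)
  {CD}: card=1800; try (D,hash)→1020, (C,merge)→1830, (D,merge)→1920, (C,nl_idx)→2340, (C,hash)→2520, (D,nl_idx)→2850 …(+2); best=1020 via (D,hash)
  {BCD}: card=7500; try (C,hash)→3250, (B,hash)→3420, (C,merge)→4200, (C,nl_idx)→10100, (B,nl_idx)→19320, (B,merge)→22970 …(+2); best=3250 via (C,hash)

3250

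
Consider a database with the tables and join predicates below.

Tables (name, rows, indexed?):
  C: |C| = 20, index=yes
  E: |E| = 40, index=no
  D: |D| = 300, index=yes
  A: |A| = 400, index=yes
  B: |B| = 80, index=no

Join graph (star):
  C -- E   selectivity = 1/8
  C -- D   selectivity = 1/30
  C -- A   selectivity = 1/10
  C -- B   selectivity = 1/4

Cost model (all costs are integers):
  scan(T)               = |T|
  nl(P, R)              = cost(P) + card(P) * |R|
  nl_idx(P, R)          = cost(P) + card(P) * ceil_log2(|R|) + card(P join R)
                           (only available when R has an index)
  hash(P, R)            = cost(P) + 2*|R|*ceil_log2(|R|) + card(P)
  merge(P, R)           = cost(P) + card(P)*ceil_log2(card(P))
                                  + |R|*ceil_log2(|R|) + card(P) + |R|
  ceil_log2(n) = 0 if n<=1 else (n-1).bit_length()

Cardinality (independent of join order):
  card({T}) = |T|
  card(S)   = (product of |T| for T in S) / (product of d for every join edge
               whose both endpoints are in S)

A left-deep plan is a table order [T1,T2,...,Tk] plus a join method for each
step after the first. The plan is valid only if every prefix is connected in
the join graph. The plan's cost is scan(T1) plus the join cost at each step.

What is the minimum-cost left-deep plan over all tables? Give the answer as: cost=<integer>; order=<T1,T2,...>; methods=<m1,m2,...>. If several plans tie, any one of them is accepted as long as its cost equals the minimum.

cost=30400; order=C,D,E,B,A; methods=nl_idx,hash,hash,hash

Selinger DP (subsets sized 1..n):
  {C}: scan cost=20, card=20
  {E}: scan cost=40, card=40
  {D}: scan cost=300, card=300
  {A}: scan cost=400, card=400
  {B}: scan cost=80, card=80
  {CE}: card=100; try (C,hash)→280, (C,nl_idx)→340, (E,merge)→420, (C,merge)→440, (E,hash)→520, (E,nl)→820 …(+1); best=280 via (C,hash)
  {CD}: card=200; try (D,nl_idx)→400, (C,hash)→800, (C,nl_idx)→2000, (D,merge)→3140, (C,merge)→3420, (D,hash)→5440 …(+2); best=400 via (D,nl_idx)
  {AC}: card=800; try (C,hash)→1000, (A,nl_idx)→1000, (C,nl_idx)→3200, (A,merge)→4140, (C,merge)→4520, (A,hash)→7240 …(+2); best=1000 via (C,hash)
  {BC}: card=400; try (C,hash)→360, (B,merge)→780, (C,merge)→840, (C,nl_idx)→880, (B,hash)→1160, (B,nl)→1620 …(+1); best=360 via (C,hash)
  {CDE}: card=1000; try (E,hash)→1080, (D,nl_idx)→2180, (E,merge)→2480, (D,merge)→4080, (D,hash)→5780, (E,nl)→8400 …(+1); best=1080 via (E,hash)
  {ACE}: card=4000; try (E,hash)→2280, (A,merge)→5080, (A,nl_idx)→5180, (A,hash)→7580, (E,merge)→10080, (E,nl)→33000 …(+1); best=2280 via (E,hash)
  {BCE}: card=2000; try (E,hash)→1240, (B,hash)→1500, (B,merge)→1720, (E,merge)→4640, (B,nl)→8280, (E,nl)→16360; best=1240 via (E,hash)
  {ACD}: card=8000; try (A,merge)→6200, (D,hash)→7200, (A,hash)→7800, (A,nl_idx)→10200, (D,merge)→12800, (D,nl_idx)→16200 …(+2); best=6200 via (A,merge)
  {BCD}: card=4000; try (B,hash)→1720, (B,merge)→2840, (D,hash)→6160, (D,merge)→7360, (D,nl_idx)→7960, (B,nl)→16400 …(+1); best=1720 via (B,hash)
  {ABC}: card=16000; try (B,hash)→2920, (A,hash)→7960, (A,merge)→8360, (B,merge)→10440, (A,nl_idx)→19960, (B,nl)→65000 …(+1); best=2920 via (B,hash)
  {ACDE}: card=40000; try (A,hash)→9280, (D,hash)→11680, (E,hash)→14680, (A,merge)→16080, (A,nl_idx)→50080, (D,merge)→57280 …(+5); best=9280 via (A,hash)
  {BCDE}: card=20000; try (B,hash)→3200, (E,hash)→6200, (D,hash)→8640, (B,merge)→12720, (D,merge)→28240, (D,nl_idx)→39240 …(+4); best=3200 via (B,hash)
  {ABCE}: card=80000; try (B,hash)→7400, (A,hash)→10440, (E,hash)→19400, (A,merge)→29240, (B,merge)→54920, (A,nl_idx)→99240 …(+4); best=7400 via (B,hash)
  {ABCD}: card=160000; try (A,hash)→12920, (B,hash)→15320, (D,hash)→24320, (A,merge)→57720, (B,merge)→118840, (A,nl_idx)→197720 …(+5); best=12920 via (A,hash)
  {ABCDE}: card=800000; try (A,hash)→30400, (B,hash)→50400, (D,hash)→92800, (E,hash)→173400, (A,merge)→327200, (B,merge)→689920 …(+8); best=30400 via (A,hash)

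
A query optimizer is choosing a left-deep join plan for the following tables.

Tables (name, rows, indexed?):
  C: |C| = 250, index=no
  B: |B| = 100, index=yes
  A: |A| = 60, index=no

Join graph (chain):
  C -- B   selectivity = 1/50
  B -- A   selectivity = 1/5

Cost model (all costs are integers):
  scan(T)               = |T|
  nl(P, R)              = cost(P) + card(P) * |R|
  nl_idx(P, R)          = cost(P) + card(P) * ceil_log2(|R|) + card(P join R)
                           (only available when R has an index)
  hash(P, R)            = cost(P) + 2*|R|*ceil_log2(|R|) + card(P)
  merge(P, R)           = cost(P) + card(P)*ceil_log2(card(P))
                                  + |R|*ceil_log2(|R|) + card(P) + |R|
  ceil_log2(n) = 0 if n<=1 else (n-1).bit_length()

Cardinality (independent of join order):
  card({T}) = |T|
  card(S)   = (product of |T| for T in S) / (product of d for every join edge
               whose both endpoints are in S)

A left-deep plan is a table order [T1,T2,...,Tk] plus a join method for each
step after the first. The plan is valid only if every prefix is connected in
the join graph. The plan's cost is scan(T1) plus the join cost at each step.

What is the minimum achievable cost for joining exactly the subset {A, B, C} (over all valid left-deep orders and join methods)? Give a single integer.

Selinger DP over subsets of {A,B,C}:
  {C}: scan cost=250, card=250
  {B}: scan cost=100, card=100
  {A}: scan cost=60, card=60
  {BC}: card=500; try (B,hash)→1900, (B,nl_idx)→2500, (C,merge)→3150, (B,merge)→3300, (C,hash)→4200, (C,nl)→25100 …(+1); best=1900 via (B,hash)
  {AB}: card=1200; try (A,hash)→920, (B,merge)→1280, (A,merge)→1320, (B,hash)→1520, (B,nl_idx)→1680, (B,nl)→6060 …(+1); best=920 via (A,hash)
  {ABC}: card=6000; try (A,hash)→3120, (C,hash)→6120, (A,merge)→7320, (C,merge)→17570, (A,nl)→31900, (C,nl)→300920; best=3120 via (A,hash)

3120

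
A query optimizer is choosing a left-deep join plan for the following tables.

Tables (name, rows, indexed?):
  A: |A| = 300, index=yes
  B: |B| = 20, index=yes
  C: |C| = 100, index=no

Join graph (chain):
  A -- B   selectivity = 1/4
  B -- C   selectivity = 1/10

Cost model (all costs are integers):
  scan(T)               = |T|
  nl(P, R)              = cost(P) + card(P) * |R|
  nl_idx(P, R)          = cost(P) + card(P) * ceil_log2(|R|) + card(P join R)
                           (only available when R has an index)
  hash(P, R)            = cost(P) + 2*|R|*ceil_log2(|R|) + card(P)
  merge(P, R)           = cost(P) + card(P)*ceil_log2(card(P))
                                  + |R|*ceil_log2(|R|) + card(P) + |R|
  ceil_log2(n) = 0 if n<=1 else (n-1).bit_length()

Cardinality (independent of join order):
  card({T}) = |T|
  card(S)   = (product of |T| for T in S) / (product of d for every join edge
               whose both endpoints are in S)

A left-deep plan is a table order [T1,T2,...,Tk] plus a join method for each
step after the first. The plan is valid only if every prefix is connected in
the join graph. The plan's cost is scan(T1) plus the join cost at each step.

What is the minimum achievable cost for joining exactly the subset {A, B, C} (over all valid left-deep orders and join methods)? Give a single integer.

Selinger DP over subsets of {A,B,C}:
  {A}: scan cost=300, card=300
  {B}: scan cost=20, card=20
  {C}: scan cost=100, card=100
  {AB}: card=1500; try (B,hash)→800, (A,nl_idx)→1700, (A,merge)→3140, (B,nl_idx)→3300, (B,merge)→3420, (A,hash)→5440 …(+2); best=800 via (B,hash)
  {BC}: card=200; try (B,hash)→400, (B,nl_idx)→800, (C,merge)→940, (B,merge)→1020, (C,hash)→1440, (C,nl)→2020 …(+1); best=400 via (B,hash)
  {ABC}: card=15000; try (C,hash)→3700, (A,merge)→5200, (A,hash)→6000, (A,nl_idx)→17200, (C,merge)→19600, (A,nl)→60400 …(+1); best=3700 via (C,hash)

3700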